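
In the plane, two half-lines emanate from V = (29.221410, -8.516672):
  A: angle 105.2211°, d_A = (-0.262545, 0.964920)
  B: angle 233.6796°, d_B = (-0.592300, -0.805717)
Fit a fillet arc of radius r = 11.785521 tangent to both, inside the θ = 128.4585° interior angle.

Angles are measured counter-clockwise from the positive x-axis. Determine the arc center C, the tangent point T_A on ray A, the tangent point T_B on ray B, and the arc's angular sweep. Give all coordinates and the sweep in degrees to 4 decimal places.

bisector direction at 169.4504° = (-0.983097,0.183088)
center distance |VC| = r/sin(θ/2) = 11.785521/sin(64.2292°) = 13.087159
C = V + |VC|·bis = (16.3555,-6.1206)
T_A = V + ((C−V)·d_A)·d_A = V + 5.6899·d_A = (27.7276,-3.0264)
T_B = V + ((C−V)·d_B)·d_B = V + 5.6899·d_B = (25.8513,-13.1011)
sweep = 180° − θ = 51.5415°

center=(16.3555,-6.1206) T_A=(27.7276,-3.0264) T_B=(25.8513,-13.1011) sweep=51.5415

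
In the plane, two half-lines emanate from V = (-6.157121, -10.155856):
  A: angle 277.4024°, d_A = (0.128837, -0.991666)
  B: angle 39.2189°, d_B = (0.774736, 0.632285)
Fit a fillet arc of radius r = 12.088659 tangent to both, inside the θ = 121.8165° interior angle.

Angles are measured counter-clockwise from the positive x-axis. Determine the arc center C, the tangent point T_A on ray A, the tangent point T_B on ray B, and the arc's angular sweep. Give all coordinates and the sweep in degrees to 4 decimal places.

center=(6.6974,-15.2685) T_A=(-5.2905,-16.8260) T_B=(-0.9461,-5.9030) sweep=58.1835

bisector direction at 338.3107° = (0.929201,-0.369574)
center distance |VC| = r/sin(θ/2) = 12.088659/sin(60.9083°) = 13.833915
C = V + |VC|·bis = (6.6974,-15.2685)
T_A = V + ((C−V)·d_A)·d_A = V + 6.7262·d_A = (-5.2905,-16.8260)
T_B = V + ((C−V)·d_B)·d_B = V + 6.7262·d_B = (-0.9461,-5.9030)
sweep = 180° − θ = 58.1835°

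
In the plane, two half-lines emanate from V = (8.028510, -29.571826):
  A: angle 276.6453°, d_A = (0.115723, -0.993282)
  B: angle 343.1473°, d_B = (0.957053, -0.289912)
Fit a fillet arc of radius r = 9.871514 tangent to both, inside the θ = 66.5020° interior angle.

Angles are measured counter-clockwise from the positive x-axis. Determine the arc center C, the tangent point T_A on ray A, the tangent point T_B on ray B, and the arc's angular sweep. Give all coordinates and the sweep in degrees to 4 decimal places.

center=(19.5760,-43.3843) T_A=(9.7708,-44.5267) T_B=(22.4379,-33.9367) sweep=113.4980

bisector direction at 309.8963° = (0.641400,-0.767207)
center distance |VC| = r/sin(θ/2) = 9.871514/sin(33.2510°) = 18.003599
C = V + |VC|·bis = (19.5760,-43.3843)
T_A = V + ((C−V)·d_A)·d_A = V + 15.0560·d_A = (9.7708,-44.5267)
T_B = V + ((C−V)·d_B)·d_B = V + 15.0560·d_B = (22.4379,-33.9367)
sweep = 180° − θ = 113.4980°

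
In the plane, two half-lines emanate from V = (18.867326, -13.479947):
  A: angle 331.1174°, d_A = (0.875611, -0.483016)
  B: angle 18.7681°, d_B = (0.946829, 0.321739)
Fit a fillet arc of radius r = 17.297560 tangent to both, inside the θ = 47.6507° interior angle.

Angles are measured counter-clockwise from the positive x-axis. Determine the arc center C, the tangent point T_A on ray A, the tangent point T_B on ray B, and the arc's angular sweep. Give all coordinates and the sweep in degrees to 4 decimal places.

bisector direction at 354.9427° = (0.996107,-0.088151)
center distance |VC| = r/sin(θ/2) = 17.297560/sin(23.8254°) = 42.821035
C = V + |VC|·bis = (61.5217,-17.2547)
T_A = V + ((C−V)·d_A)·d_A = V + 39.1719·d_A = (53.1667,-32.4006)
T_B = V + ((C−V)·d_B)·d_B = V + 39.1719·d_B = (55.9564,-0.8768)
sweep = 180° − θ = 132.3493°

center=(61.5217,-17.2547) T_A=(53.1667,-32.4006) T_B=(55.9564,-0.8768) sweep=132.3493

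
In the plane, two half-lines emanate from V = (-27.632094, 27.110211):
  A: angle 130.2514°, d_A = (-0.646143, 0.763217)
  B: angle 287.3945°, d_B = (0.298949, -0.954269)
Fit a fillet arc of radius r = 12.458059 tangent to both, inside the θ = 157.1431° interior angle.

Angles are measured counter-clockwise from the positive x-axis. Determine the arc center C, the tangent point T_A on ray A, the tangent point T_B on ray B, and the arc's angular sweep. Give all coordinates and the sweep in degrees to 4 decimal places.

center=(-38.7676,20.9826) T_A=(-29.2594,29.0323) T_B=(-26.8792,24.7070) sweep=22.8569

bisector direction at 208.8229° = (-0.876114,-0.482105)
center distance |VC| = r/sin(θ/2) = 12.458059/sin(78.5716°) = 12.710063
C = V + |VC|·bis = (-38.7676,20.9826)
T_A = V + ((C−V)·d_A)·d_A = V + 2.5184·d_A = (-29.2594,29.0323)
T_B = V + ((C−V)·d_B)·d_B = V + 2.5184·d_B = (-26.8792,24.7070)
sweep = 180° − θ = 22.8569°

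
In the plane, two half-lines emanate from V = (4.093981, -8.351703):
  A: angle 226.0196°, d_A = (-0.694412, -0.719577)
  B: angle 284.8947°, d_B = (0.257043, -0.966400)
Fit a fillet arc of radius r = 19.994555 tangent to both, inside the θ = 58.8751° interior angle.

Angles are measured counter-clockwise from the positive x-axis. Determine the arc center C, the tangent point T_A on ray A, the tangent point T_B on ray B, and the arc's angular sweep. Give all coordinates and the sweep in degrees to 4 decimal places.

center=(-6.1216,-47.7310) T_A=(-20.5093,-33.8466) T_B=(13.2011,-42.5915) sweep=121.1249

bisector direction at 255.4572° = (-0.251104,-0.967960)
center distance |VC| = r/sin(θ/2) = 19.994555/sin(29.4376°) = 40.682783
C = V + |VC|·bis = (-6.1216,-47.7310)
T_A = V + ((C−V)·d_A)·d_A = V + 35.4303·d_A = (-20.5093,-33.8466)
T_B = V + ((C−V)·d_B)·d_B = V + 35.4303·d_B = (13.2011,-42.5915)
sweep = 180° − θ = 121.1249°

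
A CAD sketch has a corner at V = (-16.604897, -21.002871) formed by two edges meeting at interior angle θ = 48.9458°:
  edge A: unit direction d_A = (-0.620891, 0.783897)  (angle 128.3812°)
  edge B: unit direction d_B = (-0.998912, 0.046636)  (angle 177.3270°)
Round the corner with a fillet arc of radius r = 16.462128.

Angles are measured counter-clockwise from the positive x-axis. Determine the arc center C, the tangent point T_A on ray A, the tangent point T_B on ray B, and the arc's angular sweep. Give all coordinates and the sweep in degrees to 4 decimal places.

bisector direction at 152.8541° = (-0.889848,0.456258)
center distance |VC| = r/sin(θ/2) = 16.462128/sin(24.4729°) = 39.738369
C = V + |VC|·bis = (-51.9660,-2.8719)
T_A = V + ((C−V)·d_A)·d_A = V + 36.1682·d_A = (-39.0614,7.3493)
T_B = V + ((C−V)·d_B)·d_B = V + 36.1682·d_B = (-52.7337,-19.3161)
sweep = 180° − θ = 131.0542°

center=(-51.9660,-2.8719) T_A=(-39.0614,7.3493) T_B=(-52.7337,-19.3161) sweep=131.0542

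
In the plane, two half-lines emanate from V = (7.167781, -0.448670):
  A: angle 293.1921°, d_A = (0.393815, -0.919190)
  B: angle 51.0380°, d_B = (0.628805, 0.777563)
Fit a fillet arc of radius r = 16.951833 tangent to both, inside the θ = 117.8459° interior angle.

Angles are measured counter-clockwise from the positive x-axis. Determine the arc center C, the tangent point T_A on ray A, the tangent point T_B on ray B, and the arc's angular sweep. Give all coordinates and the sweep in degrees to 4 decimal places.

center=(26.7732,-3.1639) T_A=(11.1913,-9.8398) T_B=(13.5921,7.4955) sweep=62.1541

bisector direction at 352.1150° = (0.990546,-0.137184)
center distance |VC| = r/sin(θ/2) = 16.951833/sin(58.9230°) = 19.792585
C = V + |VC|·bis = (26.7732,-3.1639)
T_A = V + ((C−V)·d_A)·d_A = V + 10.2167·d_A = (11.1913,-9.8398)
T_B = V + ((C−V)·d_B)·d_B = V + 10.2167·d_B = (13.5921,7.4955)
sweep = 180° − θ = 62.1541°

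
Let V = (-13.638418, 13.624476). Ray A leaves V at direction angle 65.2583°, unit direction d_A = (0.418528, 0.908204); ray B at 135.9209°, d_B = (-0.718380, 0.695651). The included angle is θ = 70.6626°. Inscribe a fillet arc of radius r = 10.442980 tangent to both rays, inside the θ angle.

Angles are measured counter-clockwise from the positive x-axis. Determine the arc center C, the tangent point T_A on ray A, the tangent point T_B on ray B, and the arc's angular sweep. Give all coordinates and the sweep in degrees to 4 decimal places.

bisector direction at 100.5896° = (-0.183773,0.982969)
center distance |VC| = r/sin(θ/2) = 10.442980/sin(35.3313°) = 18.057961
C = V + |VC|·bis = (-16.9570,31.3749)
T_A = V + ((C−V)·d_A)·d_A = V + 14.7321·d_A = (-7.4726,27.0042)
T_B = V + ((C−V)·d_B)·d_B = V + 14.7321·d_B = (-24.2216,23.8729)
sweep = 180° − θ = 109.3374°

center=(-16.9570,31.3749) T_A=(-7.4726,27.0042) T_B=(-24.2216,23.8729) sweep=109.3374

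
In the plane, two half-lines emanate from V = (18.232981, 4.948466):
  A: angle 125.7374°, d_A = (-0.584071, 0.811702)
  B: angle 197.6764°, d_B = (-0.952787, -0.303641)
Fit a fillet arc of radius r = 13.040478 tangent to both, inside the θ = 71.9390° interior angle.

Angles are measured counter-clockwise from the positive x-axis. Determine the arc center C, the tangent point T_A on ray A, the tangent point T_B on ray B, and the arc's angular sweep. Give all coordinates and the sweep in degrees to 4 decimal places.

bisector direction at 161.7069° = (-0.949463,0.313878)
center distance |VC| = r/sin(θ/2) = 13.040478/sin(35.9695°) = 22.202057
C = V + |VC|·bis = (-2.8471,11.9172)
T_A = V + ((C−V)·d_A)·d_A = V + 17.9688·d_A = (7.7379,19.5338)
T_B = V + ((C−V)·d_B)·d_B = V + 17.9688·d_B = (1.1126,-0.5076)
sweep = 180° − θ = 108.0610°

center=(-2.8471,11.9172) T_A=(7.7379,19.5338) T_B=(1.1126,-0.5076) sweep=108.0610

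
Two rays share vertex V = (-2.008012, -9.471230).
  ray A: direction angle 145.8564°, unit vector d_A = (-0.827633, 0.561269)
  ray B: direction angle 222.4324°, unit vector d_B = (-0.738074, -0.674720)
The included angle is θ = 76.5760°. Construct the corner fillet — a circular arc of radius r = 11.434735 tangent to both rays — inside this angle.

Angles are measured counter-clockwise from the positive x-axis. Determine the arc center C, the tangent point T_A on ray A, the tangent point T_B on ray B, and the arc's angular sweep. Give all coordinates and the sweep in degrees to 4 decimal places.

bisector direction at 184.1444° = (-0.997385,-0.072270)
center distance |VC| = r/sin(θ/2) = 11.434735/sin(38.2880°) = 18.454591
C = V + |VC|·bis = (-20.4143,-10.8050)
T_A = V + ((C−V)·d_A)·d_A = V + 14.4851·d_A = (-13.9964,-1.3412)
T_B = V + ((C−V)·d_B)·d_B = V + 14.4851·d_B = (-12.6991,-19.2446)
sweep = 180° − θ = 103.4240°

center=(-20.4143,-10.8050) T_A=(-13.9964,-1.3412) T_B=(-12.6991,-19.2446) sweep=103.4240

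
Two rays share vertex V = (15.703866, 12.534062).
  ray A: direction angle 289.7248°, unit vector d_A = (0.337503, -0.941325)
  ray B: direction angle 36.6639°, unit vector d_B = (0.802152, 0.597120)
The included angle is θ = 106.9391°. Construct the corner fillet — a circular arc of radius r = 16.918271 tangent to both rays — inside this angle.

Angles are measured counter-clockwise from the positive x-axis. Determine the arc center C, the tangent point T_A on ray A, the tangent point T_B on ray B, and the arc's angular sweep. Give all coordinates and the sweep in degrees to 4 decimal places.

center=(35.8593,6.4466) T_A=(19.9337,0.7366) T_B=(25.7571,20.0176) sweep=73.0609

bisector direction at 343.1944° = (0.957291,-0.289126)
center distance |VC| = r/sin(θ/2) = 16.918271/sin(53.4695°) = 21.054655
C = V + |VC|·bis = (35.8593,6.4466)
T_A = V + ((C−V)·d_A)·d_A = V + 12.5328·d_A = (19.9337,0.7366)
T_B = V + ((C−V)·d_B)·d_B = V + 12.5328·d_B = (25.7571,20.0176)
sweep = 180° − θ = 73.0609°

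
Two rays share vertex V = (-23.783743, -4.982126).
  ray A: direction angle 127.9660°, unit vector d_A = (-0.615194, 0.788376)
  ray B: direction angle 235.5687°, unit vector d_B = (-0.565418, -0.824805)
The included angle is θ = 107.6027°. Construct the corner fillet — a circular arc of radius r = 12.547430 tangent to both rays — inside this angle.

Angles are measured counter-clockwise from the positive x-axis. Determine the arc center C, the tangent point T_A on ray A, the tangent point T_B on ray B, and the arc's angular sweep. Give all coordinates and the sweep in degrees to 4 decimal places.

bisector direction at 181.7673° = (-0.999524,-0.030841)
center distance |VC| = r/sin(θ/2) = 12.547430/sin(53.8013°) = 15.548737
C = V + |VC|·bis = (-39.3251,-5.4617)
T_A = V + ((C−V)·d_A)·d_A = V + 9.1829·d_A = (-29.4330,2.2574)
T_B = V + ((C−V)·d_B)·d_B = V + 9.1829·d_B = (-28.9759,-12.5562)
sweep = 180° − θ = 72.3973°

center=(-39.3251,-5.4617) T_A=(-29.4330,2.2574) T_B=(-28.9759,-12.5562) sweep=72.3973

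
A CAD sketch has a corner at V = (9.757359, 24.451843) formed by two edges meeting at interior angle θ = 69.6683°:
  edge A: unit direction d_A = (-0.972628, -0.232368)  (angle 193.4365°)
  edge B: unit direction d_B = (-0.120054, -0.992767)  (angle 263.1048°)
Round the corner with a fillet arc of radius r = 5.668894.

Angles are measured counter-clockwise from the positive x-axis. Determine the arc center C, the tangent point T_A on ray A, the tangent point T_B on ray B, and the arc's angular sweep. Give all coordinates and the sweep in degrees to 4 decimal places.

center=(3.1515,17.0452) T_A=(1.8342,22.5590) T_B=(8.7794,16.3647) sweep=110.3317

bisector direction at 228.2706° = (-0.665613,-0.746297)
center distance |VC| = r/sin(θ/2) = 5.668894/sin(34.8342°) = 9.924484
C = V + |VC|·bis = (3.1515,17.0452)
T_A = V + ((C−V)·d_A)·d_A = V + 8.1461·d_A = (1.8342,22.5590)
T_B = V + ((C−V)·d_B)·d_B = V + 8.1461·d_B = (8.7794,16.3647)
sweep = 180° − θ = 110.3317°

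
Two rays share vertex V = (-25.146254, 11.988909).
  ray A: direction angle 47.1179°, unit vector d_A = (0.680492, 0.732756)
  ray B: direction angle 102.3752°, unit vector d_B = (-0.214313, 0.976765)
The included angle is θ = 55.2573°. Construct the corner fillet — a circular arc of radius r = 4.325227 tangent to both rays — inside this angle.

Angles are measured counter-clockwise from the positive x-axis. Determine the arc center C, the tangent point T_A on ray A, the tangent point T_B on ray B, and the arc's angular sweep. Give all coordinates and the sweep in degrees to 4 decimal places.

bisector direction at 74.7465° = (0.263089,0.964771)
center distance |VC| = r/sin(θ/2) = 4.325227/sin(27.6287°) = 9.326854
C = V + |VC|·bis = (-22.6925,20.9872)
T_A = V + ((C−V)·d_A)·d_A = V + 8.2633·d_A = (-19.5231,18.0439)
T_B = V + ((C−V)·d_B)·d_B = V + 8.2633·d_B = (-26.9172,20.0602)
sweep = 180° − θ = 124.7427°

center=(-22.6925,20.9872) T_A=(-19.5231,18.0439) T_B=(-26.9172,20.0602) sweep=124.7427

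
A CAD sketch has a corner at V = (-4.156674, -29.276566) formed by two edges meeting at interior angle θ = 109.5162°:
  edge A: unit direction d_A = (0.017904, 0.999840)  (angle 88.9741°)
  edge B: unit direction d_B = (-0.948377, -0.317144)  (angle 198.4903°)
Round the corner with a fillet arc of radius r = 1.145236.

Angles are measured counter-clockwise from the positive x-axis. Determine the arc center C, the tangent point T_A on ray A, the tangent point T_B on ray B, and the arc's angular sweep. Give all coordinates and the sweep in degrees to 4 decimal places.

bisector direction at 143.7322° = (-0.806261,0.591560)
center distance |VC| = r/sin(θ/2) = 1.145236/sin(54.7581°) = 1.402233
C = V + |VC|·bis = (-5.2872,-28.4471)
T_A = V + ((C−V)·d_A)·d_A = V + 0.8091·d_A = (-4.1422,-28.4676)
T_B = V + ((C−V)·d_B)·d_B = V + 0.8091·d_B = (-4.9240,-29.5332)
sweep = 180° − θ = 70.4838°

center=(-5.2872,-28.4471) T_A=(-4.1422,-28.4676) T_B=(-4.9240,-29.5332) sweep=70.4838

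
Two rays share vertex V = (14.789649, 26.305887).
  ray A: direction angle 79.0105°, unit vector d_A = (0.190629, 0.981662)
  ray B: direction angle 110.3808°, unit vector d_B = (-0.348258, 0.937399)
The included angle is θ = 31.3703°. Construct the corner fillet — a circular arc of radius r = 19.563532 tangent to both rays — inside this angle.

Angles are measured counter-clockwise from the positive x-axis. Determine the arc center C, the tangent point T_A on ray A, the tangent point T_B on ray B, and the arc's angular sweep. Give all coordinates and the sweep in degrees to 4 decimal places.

bisector direction at 94.6956° = (-0.081863,0.996644)
center distance |VC| = r/sin(θ/2) = 19.563532/sin(15.6852°) = 72.363473
C = V + |VC|·bis = (8.8658,98.4265)
T_A = V + ((C−V)·d_A)·d_A = V + 69.6688·d_A = (28.0705,94.6971)
T_B = V + ((C−V)·d_B)·d_B = V + 69.6688·d_B = (-9.4731,91.6133)
sweep = 180° − θ = 148.6297°

center=(8.8658,98.4265) T_A=(28.0705,94.6971) T_B=(-9.4731,91.6133) sweep=148.6297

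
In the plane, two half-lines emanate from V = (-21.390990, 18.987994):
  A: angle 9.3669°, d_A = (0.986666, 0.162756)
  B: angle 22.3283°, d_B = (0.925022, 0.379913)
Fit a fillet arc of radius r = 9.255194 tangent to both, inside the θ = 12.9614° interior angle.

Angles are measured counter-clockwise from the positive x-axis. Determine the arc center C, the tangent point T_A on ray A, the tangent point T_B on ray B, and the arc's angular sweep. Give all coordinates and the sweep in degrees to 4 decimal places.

bisector direction at 15.8476° = (0.961991,0.273080)
center distance |VC| = r/sin(θ/2) = 9.255194/sin(6.4807°) = 81.999779
C = V + |VC|·bis = (57.4921,41.3805)
T_A = V + ((C−V)·d_A)·d_A = V + 81.4758·d_A = (58.9984,32.2487)
T_B = V + ((C−V)·d_B)·d_B = V + 81.4758·d_B = (53.9759,49.9417)
sweep = 180° − θ = 167.0386°

center=(57.4921,41.3805) T_A=(58.9984,32.2487) T_B=(53.9759,49.9417) sweep=167.0386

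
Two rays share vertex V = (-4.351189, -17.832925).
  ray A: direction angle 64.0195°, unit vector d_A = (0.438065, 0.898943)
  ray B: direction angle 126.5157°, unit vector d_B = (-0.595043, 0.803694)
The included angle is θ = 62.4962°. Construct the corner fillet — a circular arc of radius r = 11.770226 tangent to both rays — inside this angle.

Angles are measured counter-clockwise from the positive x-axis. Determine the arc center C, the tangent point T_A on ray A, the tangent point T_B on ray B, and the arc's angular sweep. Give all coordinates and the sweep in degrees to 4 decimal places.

center=(-6.4343,4.7611) T_A=(4.1465,-0.3951) T_B=(-15.8939,-2.2427) sweep=117.5038

bisector direction at 95.2676° = (-0.091808,0.995777)
center distance |VC| = r/sin(θ/2) = 11.770226/sin(31.2481°) = 22.689815
C = V + |VC|·bis = (-6.4343,4.7611)
T_A = V + ((C−V)·d_A)·d_A = V + 19.3982·d_A = (4.1465,-0.3951)
T_B = V + ((C−V)·d_B)·d_B = V + 19.3982·d_B = (-15.8939,-2.2427)
sweep = 180° − θ = 117.5038°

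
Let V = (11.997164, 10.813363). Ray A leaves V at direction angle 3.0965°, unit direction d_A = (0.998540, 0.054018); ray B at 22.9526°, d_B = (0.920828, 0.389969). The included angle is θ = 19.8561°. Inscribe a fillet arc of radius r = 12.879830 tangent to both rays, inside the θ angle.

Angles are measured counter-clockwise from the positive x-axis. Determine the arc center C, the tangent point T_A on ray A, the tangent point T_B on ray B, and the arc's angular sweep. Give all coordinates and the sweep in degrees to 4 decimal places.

bisector direction at 13.0245° = (0.974274,0.225369)
center distance |VC| = r/sin(θ/2) = 12.879830/sin(9.9281°) = 74.704071
C = V + |VC|·bis = (84.7794,27.6493)
T_A = V + ((C−V)·d_A)·d_A = V + 73.5854·d_A = (85.4751,14.7883)
T_B = V + ((C−V)·d_B)·d_B = V + 73.5854·d_B = (79.7566,39.5094)
sweep = 180° − θ = 160.1439°

center=(84.7794,27.6493) T_A=(85.4751,14.7883) T_B=(79.7566,39.5094) sweep=160.1439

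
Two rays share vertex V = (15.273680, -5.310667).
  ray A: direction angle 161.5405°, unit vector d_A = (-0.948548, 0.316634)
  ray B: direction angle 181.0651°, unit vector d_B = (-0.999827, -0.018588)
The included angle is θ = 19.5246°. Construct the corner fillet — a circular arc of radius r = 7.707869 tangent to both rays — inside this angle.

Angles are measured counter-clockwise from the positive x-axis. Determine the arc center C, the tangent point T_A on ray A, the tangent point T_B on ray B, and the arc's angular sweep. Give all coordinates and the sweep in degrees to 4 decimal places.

bisector direction at 171.3028° = (-0.988501,0.151213)
center distance |VC| = r/sin(θ/2) = 7.707869/sin(9.7623°) = 45.457774
C = V + |VC|·bis = (-29.6614,1.5631)
T_A = V + ((C−V)·d_A)·d_A = V + 44.7995·d_A = (-27.2208,8.8744)
T_B = V + ((C−V)·d_B)·d_B = V + 44.7995·d_B = (-29.5181,-6.1434)
sweep = 180° − θ = 160.4754°

center=(-29.6614,1.5631) T_A=(-27.2208,8.8744) T_B=(-29.5181,-6.1434) sweep=160.4754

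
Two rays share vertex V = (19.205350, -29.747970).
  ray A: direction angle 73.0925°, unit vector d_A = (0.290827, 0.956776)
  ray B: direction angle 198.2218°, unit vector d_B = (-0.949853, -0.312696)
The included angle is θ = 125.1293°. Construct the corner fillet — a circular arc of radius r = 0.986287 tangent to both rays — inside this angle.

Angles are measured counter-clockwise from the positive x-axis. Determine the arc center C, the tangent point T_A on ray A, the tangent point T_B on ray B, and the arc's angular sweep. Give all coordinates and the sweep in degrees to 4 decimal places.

center=(18.4106,-28.9712) T_A=(19.3543,-29.2581) T_B=(18.7190,-29.9081) sweep=54.8707

bisector direction at 135.6572° = (-0.715170,0.698950)
center distance |VC| = r/sin(θ/2) = 0.986287/sin(62.5647°) = 1.111270
C = V + |VC|·bis = (18.4106,-28.9712)
T_A = V + ((C−V)·d_A)·d_A = V + 0.5120·d_A = (19.3543,-29.2581)
T_B = V + ((C−V)·d_B)·d_B = V + 0.5120·d_B = (18.7190,-29.9081)
sweep = 180° − θ = 54.8707°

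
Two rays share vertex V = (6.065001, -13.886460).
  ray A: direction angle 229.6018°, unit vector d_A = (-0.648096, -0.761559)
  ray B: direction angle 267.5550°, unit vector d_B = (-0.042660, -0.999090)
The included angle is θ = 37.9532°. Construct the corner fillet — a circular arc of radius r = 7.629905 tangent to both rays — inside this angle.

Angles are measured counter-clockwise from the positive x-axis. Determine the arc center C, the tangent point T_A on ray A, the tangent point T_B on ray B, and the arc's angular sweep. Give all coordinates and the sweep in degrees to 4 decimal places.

center=(-2.5045,-35.7291) T_A=(-8.3151,-30.7841) T_B=(5.1184,-36.0545) sweep=142.0468

bisector direction at 248.5784° = (-0.365228,-0.930918)
center distance |VC| = r/sin(θ/2) = 7.629905/sin(18.9766°) = 23.463493
C = V + |VC|·bis = (-2.5045,-35.7291)
T_A = V + ((C−V)·d_A)·d_A = V + 22.1883·d_A = (-8.3151,-30.7841)
T_B = V + ((C−V)·d_B)·d_B = V + 22.1883·d_B = (5.1184,-36.0545)
sweep = 180° − θ = 142.0468°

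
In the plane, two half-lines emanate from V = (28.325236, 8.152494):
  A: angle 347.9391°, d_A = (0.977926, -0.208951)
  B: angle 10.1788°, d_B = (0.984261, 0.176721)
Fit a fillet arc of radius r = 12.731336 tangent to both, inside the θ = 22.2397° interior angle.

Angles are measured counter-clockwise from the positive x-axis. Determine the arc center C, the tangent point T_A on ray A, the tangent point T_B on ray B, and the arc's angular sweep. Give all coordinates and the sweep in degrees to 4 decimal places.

center=(94.3290,7.0683) T_A=(91.6688,-5.3820) T_B=(92.0791,19.5993) sweep=157.7603

bisector direction at 359.0589° = (0.999865,-0.016424)
center distance |VC| = r/sin(θ/2) = 12.731336/sin(11.1198°) = 66.012699
C = V + |VC|·bis = (94.3290,7.0683)
T_A = V + ((C−V)·d_A)·d_A = V + 64.7734·d_A = (91.6688,-5.3820)
T_B = V + ((C−V)·d_B)·d_B = V + 64.7734·d_B = (92.0791,19.5993)
sweep = 180° − θ = 157.7603°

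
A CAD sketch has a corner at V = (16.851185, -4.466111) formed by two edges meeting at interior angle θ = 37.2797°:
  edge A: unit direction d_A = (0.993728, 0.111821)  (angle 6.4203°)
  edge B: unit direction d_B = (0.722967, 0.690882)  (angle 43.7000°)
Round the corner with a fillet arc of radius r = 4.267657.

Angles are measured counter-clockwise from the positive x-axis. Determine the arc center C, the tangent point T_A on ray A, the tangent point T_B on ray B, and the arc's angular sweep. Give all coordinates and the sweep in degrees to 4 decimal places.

bisector direction at 25.0602° = (0.905864,0.423569)
center distance |VC| = r/sin(θ/2) = 4.267657/sin(18.6398°) = 13.352350
C = V + |VC|·bis = (28.9466,1.1895)
T_A = V + ((C−V)·d_A)·d_A = V + 12.6520·d_A = (29.4238,-3.0514)
T_B = V + ((C−V)·d_B)·d_B = V + 12.6520·d_B = (25.9981,4.2749)
sweep = 180° − θ = 142.7203°

center=(28.9466,1.1895) T_A=(29.4238,-3.0514) T_B=(25.9981,4.2749) sweep=142.7203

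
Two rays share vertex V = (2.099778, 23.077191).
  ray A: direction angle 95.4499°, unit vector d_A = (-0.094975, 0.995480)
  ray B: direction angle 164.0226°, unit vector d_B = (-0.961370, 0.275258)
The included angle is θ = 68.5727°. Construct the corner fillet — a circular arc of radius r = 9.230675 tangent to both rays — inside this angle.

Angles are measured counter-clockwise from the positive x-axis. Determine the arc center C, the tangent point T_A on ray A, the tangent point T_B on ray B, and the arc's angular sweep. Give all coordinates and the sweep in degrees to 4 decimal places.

bisector direction at 129.7363° = (-0.639254,0.768995)
center distance |VC| = r/sin(θ/2) = 9.230675/sin(34.2863°) = 16.385933
C = V + |VC|·bis = (-8.3750,35.6779)
T_A = V + ((C−V)·d_A)·d_A = V + 13.5386·d_A = (0.8139,36.5546)
T_B = V + ((C−V)·d_B)·d_B = V + 13.5386·d_B = (-10.9158,26.8038)
sweep = 180° − θ = 111.4273°

center=(-8.3750,35.6779) T_A=(0.8139,36.5546) T_B=(-10.9158,26.8038) sweep=111.4273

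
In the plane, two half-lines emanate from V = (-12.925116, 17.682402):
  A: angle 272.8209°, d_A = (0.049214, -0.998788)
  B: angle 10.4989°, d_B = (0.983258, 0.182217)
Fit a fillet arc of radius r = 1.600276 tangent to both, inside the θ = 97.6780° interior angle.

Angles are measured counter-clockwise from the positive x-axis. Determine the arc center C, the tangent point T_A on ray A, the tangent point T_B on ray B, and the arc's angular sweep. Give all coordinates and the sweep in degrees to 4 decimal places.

center=(-11.2579,16.3638) T_A=(-12.8563,16.2851) T_B=(-11.5495,17.9373) sweep=82.3220

bisector direction at 321.6599° = (0.784342,-0.620328)
center distance |VC| = r/sin(θ/2) = 1.600276/sin(48.8390°) = 2.125587
C = V + |VC|·bis = (-11.2579,16.3638)
T_A = V + ((C−V)·d_A)·d_A = V + 1.3990·d_A = (-12.8563,16.2851)
T_B = V + ((C−V)·d_B)·d_B = V + 1.3990·d_B = (-11.5495,17.9373)
sweep = 180° − θ = 82.3220°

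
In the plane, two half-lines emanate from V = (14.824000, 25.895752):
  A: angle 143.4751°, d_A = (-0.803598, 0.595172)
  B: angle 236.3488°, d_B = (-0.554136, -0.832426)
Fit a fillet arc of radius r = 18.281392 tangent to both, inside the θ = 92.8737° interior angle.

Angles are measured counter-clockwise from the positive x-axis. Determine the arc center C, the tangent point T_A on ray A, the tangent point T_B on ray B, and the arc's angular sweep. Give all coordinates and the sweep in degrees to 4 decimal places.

bisector direction at 189.9119° = (-0.985073,-0.172135)
center distance |VC| = r/sin(θ/2) = 18.281392/sin(46.4368°) = 25.229102
C = V + |VC|·bis = (-10.0285,21.5530)
T_A = V + ((C−V)·d_A)·d_A = V + 17.3867·d_A = (0.8521,36.2438)
T_B = V + ((C−V)·d_B)·d_B = V + 17.3867·d_B = (5.1894,11.4226)
sweep = 180° − θ = 87.1263°

center=(-10.0285,21.5530) T_A=(0.8521,36.2438) T_B=(5.1894,11.4226) sweep=87.1263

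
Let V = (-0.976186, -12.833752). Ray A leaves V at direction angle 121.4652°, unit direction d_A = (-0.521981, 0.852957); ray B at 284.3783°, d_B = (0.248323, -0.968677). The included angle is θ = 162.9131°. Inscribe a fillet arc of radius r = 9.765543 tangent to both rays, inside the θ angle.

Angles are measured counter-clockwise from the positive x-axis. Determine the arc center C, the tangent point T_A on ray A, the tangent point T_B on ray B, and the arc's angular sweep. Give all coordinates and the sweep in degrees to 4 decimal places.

center=(-10.0715,-16.6799) T_A=(-1.7420,-11.5824) T_B=(-0.6119,-14.2548) sweep=17.0869

bisector direction at 202.9218° = (-0.921038,-0.389474)
center distance |VC| = r/sin(θ/2) = 9.765543/sin(81.4565°) = 9.875122
C = V + |VC|·bis = (-10.0715,-16.6799)
T_A = V + ((C−V)·d_A)·d_A = V + 1.4670·d_A = (-1.7420,-11.5824)
T_B = V + ((C−V)·d_B)·d_B = V + 1.4670·d_B = (-0.6119,-14.2548)
sweep = 180° − θ = 17.0869°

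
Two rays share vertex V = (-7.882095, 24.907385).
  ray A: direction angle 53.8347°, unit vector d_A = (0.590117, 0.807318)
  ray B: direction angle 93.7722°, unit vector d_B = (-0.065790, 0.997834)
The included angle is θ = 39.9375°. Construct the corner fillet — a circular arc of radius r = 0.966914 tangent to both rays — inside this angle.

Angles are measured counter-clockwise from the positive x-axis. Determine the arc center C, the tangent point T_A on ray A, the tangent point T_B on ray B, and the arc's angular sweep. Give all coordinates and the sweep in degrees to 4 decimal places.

bisector direction at 73.8035° = (0.278933,0.960310)
center distance |VC| = r/sin(θ/2) = 0.966914/sin(19.9688°) = 2.831311
C = V + |VC|·bis = (-7.0923,27.6263)
T_A = V + ((C−V)·d_A)·d_A = V + 2.6611·d_A = (-6.3117,27.0557)
T_B = V + ((C−V)·d_B)·d_B = V + 2.6611·d_B = (-8.0572,27.5627)
sweep = 180° − θ = 140.0625°

center=(-7.0923,27.6263) T_A=(-6.3117,27.0557) T_B=(-8.0572,27.5627) sweep=140.0625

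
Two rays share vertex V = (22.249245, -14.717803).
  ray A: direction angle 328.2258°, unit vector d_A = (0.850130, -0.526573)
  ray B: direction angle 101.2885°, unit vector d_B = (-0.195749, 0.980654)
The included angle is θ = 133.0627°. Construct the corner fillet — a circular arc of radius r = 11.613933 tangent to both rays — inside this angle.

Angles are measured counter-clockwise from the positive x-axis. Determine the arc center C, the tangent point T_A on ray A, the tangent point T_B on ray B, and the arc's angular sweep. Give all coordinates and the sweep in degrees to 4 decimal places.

center=(32.6515,-7.4996) T_A=(26.5359,-17.3730) T_B=(21.2622,-9.7730) sweep=46.9373

bisector direction at 34.7571° = (0.821576,0.570099)
center distance |VC| = r/sin(θ/2) = 11.613933/sin(66.5314°) = 12.661300
C = V + |VC|·bis = (32.6515,-7.4996)
T_A = V + ((C−V)·d_A)·d_A = V + 5.0423·d_A = (26.5359,-17.3730)
T_B = V + ((C−V)·d_B)·d_B = V + 5.0423·d_B = (21.2622,-9.7730)
sweep = 180° − θ = 46.9373°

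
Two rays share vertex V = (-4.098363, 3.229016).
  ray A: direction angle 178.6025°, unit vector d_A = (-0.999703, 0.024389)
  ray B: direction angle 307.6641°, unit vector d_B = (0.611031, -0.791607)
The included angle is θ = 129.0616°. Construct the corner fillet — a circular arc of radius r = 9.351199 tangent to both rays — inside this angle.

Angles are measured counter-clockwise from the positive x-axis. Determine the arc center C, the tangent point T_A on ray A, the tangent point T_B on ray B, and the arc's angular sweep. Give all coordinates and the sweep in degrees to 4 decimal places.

bisector direction at 243.1333° = (-0.451916,-0.892060)
center distance |VC| = r/sin(θ/2) = 9.351199/sin(64.5308°) = 10.357806
C = V + |VC|·bis = (-8.7792,-6.0108)
T_A = V + ((C−V)·d_A)·d_A = V + 4.4541·d_A = (-8.5512,3.3376)
T_B = V + ((C−V)·d_B)·d_B = V + 4.4541·d_B = (-1.3768,-0.2969)
sweep = 180° − θ = 50.9384°

center=(-8.7792,-6.0108) T_A=(-8.5512,3.3376) T_B=(-1.3768,-0.2969) sweep=50.9384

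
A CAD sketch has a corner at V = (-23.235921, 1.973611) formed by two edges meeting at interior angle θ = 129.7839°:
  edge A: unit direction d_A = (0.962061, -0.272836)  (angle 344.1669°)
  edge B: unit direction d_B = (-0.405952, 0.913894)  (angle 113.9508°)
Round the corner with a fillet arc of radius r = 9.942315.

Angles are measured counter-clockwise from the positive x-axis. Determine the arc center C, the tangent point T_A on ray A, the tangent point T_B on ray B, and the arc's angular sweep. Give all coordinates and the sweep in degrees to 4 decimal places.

bisector direction at 49.0589° = (0.655284,0.755383)
center distance |VC| = r/sin(θ/2) = 9.942315/sin(64.8919°) = 10.979806
C = V + |VC|·bis = (-16.0410,10.2676)
T_A = V + ((C−V)·d_A)·d_A = V + 4.6590·d_A = (-18.7537,0.7025)
T_B = V + ((C−V)·d_B)·d_B = V + 4.6590·d_B = (-25.1273,6.2315)
sweep = 180° − θ = 50.2161°

center=(-16.0410,10.2676) T_A=(-18.7537,0.7025) T_B=(-25.1273,6.2315) sweep=50.2161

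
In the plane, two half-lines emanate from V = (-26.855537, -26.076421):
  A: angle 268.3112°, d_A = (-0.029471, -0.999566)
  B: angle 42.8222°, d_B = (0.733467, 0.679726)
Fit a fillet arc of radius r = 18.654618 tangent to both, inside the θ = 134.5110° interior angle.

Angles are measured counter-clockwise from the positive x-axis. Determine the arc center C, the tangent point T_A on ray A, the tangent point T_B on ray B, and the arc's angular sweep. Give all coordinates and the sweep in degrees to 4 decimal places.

bisector direction at 335.5667° = (0.910443,-0.413634)
center distance |VC| = r/sin(θ/2) = 18.654618/sin(67.2555°) = 20.227551
C = V + |VC|·bis = (-8.4395,-34.4432)
T_A = V + ((C−V)·d_A)·d_A = V + 7.8204·d_A = (-27.0860,-33.8934)
T_B = V + ((C−V)·d_B)·d_B = V + 7.8204·d_B = (-21.1195,-20.7607)
sweep = 180° − θ = 45.4890°

center=(-8.4395,-34.4432) T_A=(-27.0860,-33.8934) T_B=(-21.1195,-20.7607) sweep=45.4890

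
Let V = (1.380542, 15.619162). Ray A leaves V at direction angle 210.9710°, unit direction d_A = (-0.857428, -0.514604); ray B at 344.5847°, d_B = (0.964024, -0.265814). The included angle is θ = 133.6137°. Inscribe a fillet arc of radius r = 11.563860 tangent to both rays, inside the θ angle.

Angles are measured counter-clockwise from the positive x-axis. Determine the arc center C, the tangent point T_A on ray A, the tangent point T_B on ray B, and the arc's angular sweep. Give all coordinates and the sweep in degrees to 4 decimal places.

center=(3.0831,3.1543) T_A=(-2.8677,13.0695) T_B=(6.1569,14.3022) sweep=46.3863

bisector direction at 277.7779° = (0.135333,-0.990800)
center distance |VC| = r/sin(θ/2) = 11.563860/sin(66.8068°) = 12.580593
C = V + |VC|·bis = (3.0831,3.1543)
T_A = V + ((C−V)·d_A)·d_A = V + 4.9546·d_A = (-2.8677,13.0695)
T_B = V + ((C−V)·d_B)·d_B = V + 4.9546·d_B = (6.1569,14.3022)
sweep = 180° − θ = 46.3863°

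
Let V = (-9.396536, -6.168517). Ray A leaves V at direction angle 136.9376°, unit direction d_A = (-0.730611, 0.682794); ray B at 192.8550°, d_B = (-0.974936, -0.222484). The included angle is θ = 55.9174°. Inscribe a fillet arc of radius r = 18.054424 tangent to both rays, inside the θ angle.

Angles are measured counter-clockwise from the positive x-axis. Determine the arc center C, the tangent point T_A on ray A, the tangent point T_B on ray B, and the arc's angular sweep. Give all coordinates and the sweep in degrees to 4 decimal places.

center=(-46.5754,3.8657) T_A=(-34.2479,17.0564) T_B=(-42.5586,-13.7362) sweep=124.0826

bisector direction at 164.8963° = (-0.965456,0.260567)
center distance |VC| = r/sin(θ/2) = 18.054424/sin(27.9587°) = 38.509122
C = V + |VC|·bis = (-46.5754,3.8657)
T_A = V + ((C−V)·d_A)·d_A = V + 34.0146·d_A = (-34.2479,17.0564)
T_B = V + ((C−V)·d_B)·d_B = V + 34.0146·d_B = (-42.5586,-13.7362)
sweep = 180° − θ = 124.0826°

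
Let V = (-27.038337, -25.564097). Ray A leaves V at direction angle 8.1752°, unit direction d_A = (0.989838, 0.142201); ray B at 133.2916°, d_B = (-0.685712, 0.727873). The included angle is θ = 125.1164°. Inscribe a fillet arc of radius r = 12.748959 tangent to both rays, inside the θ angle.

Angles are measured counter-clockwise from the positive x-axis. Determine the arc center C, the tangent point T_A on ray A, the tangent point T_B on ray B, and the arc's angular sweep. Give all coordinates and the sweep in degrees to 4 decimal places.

center=(-22.2983,-12.0033) T_A=(-20.4854,-24.6227) T_B=(-31.5779,-20.7454) sweep=54.8836

bisector direction at 70.7334° = (0.329964,0.943993)
center distance |VC| = r/sin(θ/2) = 12.748959/sin(62.5582°) = 14.365357
C = V + |VC|·bis = (-22.2983,-12.0033)
T_A = V + ((C−V)·d_A)·d_A = V + 6.6202·d_A = (-20.4854,-24.6227)
T_B = V + ((C−V)·d_B)·d_B = V + 6.6202·d_B = (-31.5779,-20.7454)
sweep = 180° − θ = 54.8836°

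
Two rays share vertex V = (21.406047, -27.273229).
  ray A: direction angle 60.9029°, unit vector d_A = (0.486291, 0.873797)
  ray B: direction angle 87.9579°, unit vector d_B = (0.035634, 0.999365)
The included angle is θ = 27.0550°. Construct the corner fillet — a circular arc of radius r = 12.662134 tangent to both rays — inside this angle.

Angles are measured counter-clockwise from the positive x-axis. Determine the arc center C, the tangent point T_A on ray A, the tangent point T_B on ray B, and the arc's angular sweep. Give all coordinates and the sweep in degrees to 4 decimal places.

bisector direction at 74.4304° = (0.268409,0.963305)
center distance |VC| = r/sin(θ/2) = 12.662134/sin(13.5275°) = 54.132032
C = V + |VC|·bis = (35.9356,24.8724)
T_A = V + ((C−V)·d_A)·d_A = V + 52.6303·d_A = (46.9997,18.7150)
T_B = V + ((C−V)·d_B)·d_B = V + 52.6303·d_B = (23.2815,25.3236)
sweep = 180° − θ = 152.9450°

center=(35.9356,24.8724) T_A=(46.9997,18.7150) T_B=(23.2815,25.3236) sweep=152.9450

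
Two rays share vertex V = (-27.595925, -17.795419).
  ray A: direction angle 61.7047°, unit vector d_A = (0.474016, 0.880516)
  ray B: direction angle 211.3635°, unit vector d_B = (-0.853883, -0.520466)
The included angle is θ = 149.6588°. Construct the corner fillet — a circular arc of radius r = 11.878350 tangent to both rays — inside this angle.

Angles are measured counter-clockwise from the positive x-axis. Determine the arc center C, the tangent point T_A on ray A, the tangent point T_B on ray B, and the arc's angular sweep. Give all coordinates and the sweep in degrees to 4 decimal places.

bisector direction at 136.5341° = (-0.725784,0.687923)
center distance |VC| = r/sin(θ/2) = 11.878350/sin(74.8294°) = 12.307246
C = V + |VC|·bis = (-36.5283,-9.3290)
T_A = V + ((C−V)·d_A)·d_A = V + 3.2207·d_A = (-26.0692,-14.9595)
T_B = V + ((C−V)·d_B)·d_B = V + 3.2207·d_B = (-30.3461,-19.4717)
sweep = 180° − θ = 30.3412°

center=(-36.5283,-9.3290) T_A=(-26.0692,-14.9595) T_B=(-30.3461,-19.4717) sweep=30.3412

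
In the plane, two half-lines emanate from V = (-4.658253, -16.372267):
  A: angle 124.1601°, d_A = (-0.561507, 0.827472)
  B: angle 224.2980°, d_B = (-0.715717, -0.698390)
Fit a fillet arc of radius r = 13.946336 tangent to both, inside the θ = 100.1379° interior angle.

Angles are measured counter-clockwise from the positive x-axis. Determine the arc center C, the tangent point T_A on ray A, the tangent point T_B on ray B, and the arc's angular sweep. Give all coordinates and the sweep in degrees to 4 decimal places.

center=(-22.7534,-14.5435) T_A=(-11.2132,-6.7125) T_B=(-13.0134,-24.5251) sweep=79.8621

bisector direction at 174.2291° = (-0.994932,0.100552)
center distance |VC| = r/sin(θ/2) = 13.946336/sin(50.0690°) = 18.187297
C = V + |VC|·bis = (-22.7534,-14.5435)
T_A = V + ((C−V)·d_A)·d_A = V + 11.6738·d_A = (-11.2132,-6.7125)
T_B = V + ((C−V)·d_B)·d_B = V + 11.6738·d_B = (-13.0134,-24.5251)
sweep = 180° − θ = 79.8621°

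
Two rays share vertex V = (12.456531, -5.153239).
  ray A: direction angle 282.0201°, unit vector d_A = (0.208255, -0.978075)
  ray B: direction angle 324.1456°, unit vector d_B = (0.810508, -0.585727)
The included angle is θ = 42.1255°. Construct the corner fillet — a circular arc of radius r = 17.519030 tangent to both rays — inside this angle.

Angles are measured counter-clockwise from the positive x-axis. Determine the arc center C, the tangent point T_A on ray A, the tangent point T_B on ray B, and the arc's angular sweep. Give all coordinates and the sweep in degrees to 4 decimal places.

center=(39.0649,-45.9971) T_A=(21.9300,-49.6455) T_B=(49.3263,-31.7978) sweep=137.8745

bisector direction at 303.0829° = (0.545851,-0.837882)
center distance |VC| = r/sin(θ/2) = 17.519030/sin(21.0628°) = 48.746545
C = V + |VC|·bis = (39.0649,-45.9971)
T_A = V + ((C−V)·d_A)·d_A = V + 45.4897·d_A = (21.9300,-49.6455)
T_B = V + ((C−V)·d_B)·d_B = V + 45.4897·d_B = (49.3263,-31.7978)
sweep = 180° − θ = 137.8745°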